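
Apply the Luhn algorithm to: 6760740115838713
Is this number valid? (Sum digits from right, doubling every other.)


Luhn sum = 59
59 mod 10 = 9

Invalid (Luhn sum mod 10 = 9)


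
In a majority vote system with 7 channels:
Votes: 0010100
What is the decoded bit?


Ones: 2 out of 7
Threshold: 4

0 (2/7 voted 1)


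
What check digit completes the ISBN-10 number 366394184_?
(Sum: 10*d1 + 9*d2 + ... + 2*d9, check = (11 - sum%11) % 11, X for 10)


Weighted sum: 263
263 mod 11 = 10

Check digit: 1


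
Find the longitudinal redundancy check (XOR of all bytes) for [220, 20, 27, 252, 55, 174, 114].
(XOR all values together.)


XOR chain: 220 ^ 20 ^ 27 ^ 252 ^ 55 ^ 174 ^ 114 = 196

196


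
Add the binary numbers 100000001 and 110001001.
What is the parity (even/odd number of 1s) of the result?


100000001 = 257
110001001 = 393
Sum = 650 = 1010001010
1s count = 4

even parity (4 ones in 1010001010)


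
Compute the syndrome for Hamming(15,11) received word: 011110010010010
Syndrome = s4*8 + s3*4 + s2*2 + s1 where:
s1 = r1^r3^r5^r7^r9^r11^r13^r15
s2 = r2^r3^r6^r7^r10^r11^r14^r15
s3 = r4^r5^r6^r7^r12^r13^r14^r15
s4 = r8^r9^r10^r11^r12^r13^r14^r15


s1=1, s2=0, s3=1, s4=1

Syndrome = 13 (error at position 13)


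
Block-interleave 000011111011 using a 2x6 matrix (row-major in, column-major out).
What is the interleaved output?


Matrix:
  000011
  111011
Read columns: 010101001111

010101001111


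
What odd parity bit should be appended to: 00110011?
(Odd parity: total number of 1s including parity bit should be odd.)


Number of 1s in data: 4
Parity bit: 1

1


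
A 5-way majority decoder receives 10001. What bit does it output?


Ones: 2 out of 5
Threshold: 3

0 (2/5 voted 1)


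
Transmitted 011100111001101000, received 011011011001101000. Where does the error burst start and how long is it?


XOR: 000111100000000000

Burst at position 3, length 4


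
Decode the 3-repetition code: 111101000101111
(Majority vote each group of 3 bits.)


Groups: 111, 101, 000, 101, 111
Majority votes: 11011

11011


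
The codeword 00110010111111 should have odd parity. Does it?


Number of 1s: 9

Yes, parity is correct (9 ones)


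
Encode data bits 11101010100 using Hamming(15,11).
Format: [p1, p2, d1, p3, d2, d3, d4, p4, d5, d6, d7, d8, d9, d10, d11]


Parity bits: p1=1, p2=1, p3=1, p4=1

111111011010100


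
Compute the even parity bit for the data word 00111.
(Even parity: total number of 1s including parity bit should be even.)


Number of 1s in data: 3
Parity bit: 1

1


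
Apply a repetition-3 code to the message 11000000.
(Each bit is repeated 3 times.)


Each bit -> 3 copies

111111000000000000000000


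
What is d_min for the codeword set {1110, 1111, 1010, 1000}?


Comparing all pairs, minimum distance: 1
Can detect 0 errors, correct 0 errors

1


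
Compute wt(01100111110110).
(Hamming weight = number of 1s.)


Counting 1s in 01100111110110

9


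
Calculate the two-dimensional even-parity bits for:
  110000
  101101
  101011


Row parities: 000
Column parities: 110110

Row P: 000, Col P: 110110, Corner: 0


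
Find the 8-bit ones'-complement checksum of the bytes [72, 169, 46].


Sum = 287 mod 256 = 31
Complement = 224

224


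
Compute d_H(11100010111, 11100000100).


XOR: 00000010011
Count of 1s: 3

3


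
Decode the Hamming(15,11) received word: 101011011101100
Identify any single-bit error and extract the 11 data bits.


Syndrome = 11: error at position 11

Data: 11101111100 (corrected bit 11)


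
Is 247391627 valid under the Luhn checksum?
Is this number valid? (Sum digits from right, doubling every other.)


Luhn sum = 51
51 mod 10 = 1

Invalid (Luhn sum mod 10 = 1)


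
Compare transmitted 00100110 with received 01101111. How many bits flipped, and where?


XOR: 01001001

3 error(s) at position(s): 1, 4, 7


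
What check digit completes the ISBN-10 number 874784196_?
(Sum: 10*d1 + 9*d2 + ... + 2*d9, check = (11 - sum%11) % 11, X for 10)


Weighted sum: 335
335 mod 11 = 5

Check digit: 6


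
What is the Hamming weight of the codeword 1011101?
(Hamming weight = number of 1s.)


Counting 1s in 1011101

5


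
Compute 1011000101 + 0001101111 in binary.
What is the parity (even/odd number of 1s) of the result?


1011000101 = 709
0001101111 = 111
Sum = 820 = 1100110100
1s count = 5

odd parity (5 ones in 1100110100)


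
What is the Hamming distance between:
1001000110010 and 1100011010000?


XOR: 0101011100010
Count of 1s: 6

6


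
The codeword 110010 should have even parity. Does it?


Number of 1s: 3

No, parity error (3 ones)


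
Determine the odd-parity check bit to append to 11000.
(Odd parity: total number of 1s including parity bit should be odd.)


Number of 1s in data: 2
Parity bit: 1

1


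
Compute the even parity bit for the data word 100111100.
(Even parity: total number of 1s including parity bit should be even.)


Number of 1s in data: 5
Parity bit: 1

1


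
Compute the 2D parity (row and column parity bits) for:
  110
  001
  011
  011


Row parities: 0100
Column parities: 111

Row P: 0100, Col P: 111, Corner: 1


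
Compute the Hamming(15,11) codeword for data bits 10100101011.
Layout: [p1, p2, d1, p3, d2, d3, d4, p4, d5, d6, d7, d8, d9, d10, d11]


Parity bits: p1=0, p2=1, p3=0, p4=0

011001000101011


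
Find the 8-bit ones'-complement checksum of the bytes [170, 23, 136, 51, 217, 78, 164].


Sum = 839 mod 256 = 71
Complement = 184

184


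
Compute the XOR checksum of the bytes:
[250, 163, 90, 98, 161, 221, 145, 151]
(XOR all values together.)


XOR chain: 250 ^ 163 ^ 90 ^ 98 ^ 161 ^ 221 ^ 145 ^ 151 = 27

27


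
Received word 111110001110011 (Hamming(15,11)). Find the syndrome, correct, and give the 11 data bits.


Syndrome = 8: error at position 8

Data: 11001110011 (corrected bit 8)


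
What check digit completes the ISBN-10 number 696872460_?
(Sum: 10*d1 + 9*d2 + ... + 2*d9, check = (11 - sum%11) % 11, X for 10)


Weighted sum: 331
331 mod 11 = 1

Check digit: X


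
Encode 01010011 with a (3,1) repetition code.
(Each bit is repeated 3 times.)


Each bit -> 3 copies

000111000111000000111111


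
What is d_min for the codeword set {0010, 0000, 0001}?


Comparing all pairs, minimum distance: 1
Can detect 0 errors, correct 0 errors

1


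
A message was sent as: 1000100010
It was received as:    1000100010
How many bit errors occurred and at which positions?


XOR: 0000000000

0 errors (received matches sent)


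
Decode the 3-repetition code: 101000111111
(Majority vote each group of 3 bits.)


Groups: 101, 000, 111, 111
Majority votes: 1011

1011


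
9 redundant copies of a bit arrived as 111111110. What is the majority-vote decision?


Ones: 8 out of 9
Threshold: 5

1 (8/9 voted 1)


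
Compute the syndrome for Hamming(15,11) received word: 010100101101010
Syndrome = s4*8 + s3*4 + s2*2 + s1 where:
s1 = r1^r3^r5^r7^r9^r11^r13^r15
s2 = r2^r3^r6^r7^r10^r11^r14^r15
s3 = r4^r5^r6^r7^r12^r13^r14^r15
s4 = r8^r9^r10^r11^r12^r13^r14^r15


s1=0, s2=0, s3=0, s4=0

Syndrome = 0 (no error)


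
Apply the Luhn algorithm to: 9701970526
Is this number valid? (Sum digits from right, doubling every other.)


Luhn sum = 48
48 mod 10 = 8

Invalid (Luhn sum mod 10 = 8)


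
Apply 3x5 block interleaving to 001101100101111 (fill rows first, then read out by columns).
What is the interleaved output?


Matrix:
  00110
  11001
  01111
Read columns: 010011101101011

010011101101011


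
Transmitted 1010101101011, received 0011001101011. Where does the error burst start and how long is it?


XOR: 1001100000000

Burst at position 0, length 5


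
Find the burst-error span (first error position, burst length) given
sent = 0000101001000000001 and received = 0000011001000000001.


XOR: 0000110000000000000

Burst at position 4, length 2


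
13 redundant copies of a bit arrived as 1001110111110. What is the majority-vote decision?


Ones: 9 out of 13
Threshold: 7

1 (9/13 voted 1)


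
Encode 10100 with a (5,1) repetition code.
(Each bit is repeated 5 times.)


Each bit -> 5 copies

1111100000111110000000000


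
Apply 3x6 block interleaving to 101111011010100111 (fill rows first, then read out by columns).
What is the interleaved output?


Matrix:
  101111
  011010
  100111
Read columns: 101010110101111101

101010110101111101


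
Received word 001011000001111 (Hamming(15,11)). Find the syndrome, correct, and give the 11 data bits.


Syndrome = 0: no error detected

Data: 11100001111 (no errors)


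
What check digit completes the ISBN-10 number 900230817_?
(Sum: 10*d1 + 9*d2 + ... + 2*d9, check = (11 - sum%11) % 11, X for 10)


Weighted sum: 171
171 mod 11 = 6

Check digit: 5


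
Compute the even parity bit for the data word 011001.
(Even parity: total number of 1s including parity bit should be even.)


Number of 1s in data: 3
Parity bit: 1

1


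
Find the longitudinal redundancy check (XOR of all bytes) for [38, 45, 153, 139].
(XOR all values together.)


XOR chain: 38 ^ 45 ^ 153 ^ 139 = 25

25


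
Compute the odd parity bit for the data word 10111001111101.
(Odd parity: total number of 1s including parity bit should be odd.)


Number of 1s in data: 10
Parity bit: 1

1


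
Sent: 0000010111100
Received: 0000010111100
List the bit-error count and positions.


XOR: 0000000000000

0 errors (received matches sent)


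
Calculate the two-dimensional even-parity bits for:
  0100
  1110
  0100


Row parities: 111
Column parities: 1110

Row P: 111, Col P: 1110, Corner: 1


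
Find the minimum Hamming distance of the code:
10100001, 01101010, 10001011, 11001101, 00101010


Comparing all pairs, minimum distance: 1
Can detect 0 errors, correct 0 errors

1


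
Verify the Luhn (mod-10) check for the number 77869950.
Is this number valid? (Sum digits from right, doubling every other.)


Luhn sum = 44
44 mod 10 = 4

Invalid (Luhn sum mod 10 = 4)


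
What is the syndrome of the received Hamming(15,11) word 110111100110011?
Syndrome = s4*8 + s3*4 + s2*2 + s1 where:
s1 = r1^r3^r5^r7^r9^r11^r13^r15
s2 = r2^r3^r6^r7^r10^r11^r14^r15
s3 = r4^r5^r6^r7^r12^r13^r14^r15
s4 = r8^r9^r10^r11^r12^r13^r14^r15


s1=1, s2=1, s3=0, s4=0

Syndrome = 3 (error at position 3)


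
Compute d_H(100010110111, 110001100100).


XOR: 010011010011
Count of 1s: 6

6


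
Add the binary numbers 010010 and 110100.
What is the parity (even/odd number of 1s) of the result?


010010 = 18
110100 = 52
Sum = 70 = 1000110
1s count = 3

odd parity (3 ones in 1000110)


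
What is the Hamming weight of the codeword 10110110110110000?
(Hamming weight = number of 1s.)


Counting 1s in 10110110110110000

9


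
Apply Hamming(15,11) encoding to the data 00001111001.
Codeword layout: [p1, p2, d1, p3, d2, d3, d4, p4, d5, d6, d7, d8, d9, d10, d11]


Parity bits: p1=1, p2=1, p3=0, p4=1

110000011111001


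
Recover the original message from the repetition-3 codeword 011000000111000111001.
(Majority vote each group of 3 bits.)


Groups: 011, 000, 000, 111, 000, 111, 001
Majority votes: 1001010

1001010


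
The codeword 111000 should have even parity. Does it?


Number of 1s: 3

No, parity error (3 ones)


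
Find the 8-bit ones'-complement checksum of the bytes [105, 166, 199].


Sum = 470 mod 256 = 214
Complement = 41

41


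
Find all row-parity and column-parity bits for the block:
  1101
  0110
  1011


Row parities: 101
Column parities: 0000

Row P: 101, Col P: 0000, Corner: 0


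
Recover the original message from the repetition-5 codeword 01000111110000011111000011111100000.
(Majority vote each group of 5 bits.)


Groups: 01000, 11111, 00000, 11111, 00001, 11111, 00000
Majority votes: 0101010

0101010


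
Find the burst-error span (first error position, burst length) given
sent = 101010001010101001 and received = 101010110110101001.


XOR: 000000111100000000

Burst at position 6, length 4


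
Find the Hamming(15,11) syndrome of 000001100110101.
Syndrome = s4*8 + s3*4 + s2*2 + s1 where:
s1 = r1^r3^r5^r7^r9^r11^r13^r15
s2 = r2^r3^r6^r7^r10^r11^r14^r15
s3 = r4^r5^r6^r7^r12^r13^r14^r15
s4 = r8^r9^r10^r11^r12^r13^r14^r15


s1=0, s2=1, s3=0, s4=0

Syndrome = 2 (error at position 2)


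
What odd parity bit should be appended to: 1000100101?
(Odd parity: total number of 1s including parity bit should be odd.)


Number of 1s in data: 4
Parity bit: 1

1


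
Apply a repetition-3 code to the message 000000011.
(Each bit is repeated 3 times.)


Each bit -> 3 copies

000000000000000000000111111


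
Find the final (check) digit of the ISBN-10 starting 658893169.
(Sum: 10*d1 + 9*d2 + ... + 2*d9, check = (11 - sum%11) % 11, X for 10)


Weighted sum: 334
334 mod 11 = 4

Check digit: 7


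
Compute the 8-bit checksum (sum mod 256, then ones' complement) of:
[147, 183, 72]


Sum = 402 mod 256 = 146
Complement = 109

109


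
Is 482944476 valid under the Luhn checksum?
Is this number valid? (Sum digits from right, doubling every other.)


Luhn sum = 49
49 mod 10 = 9

Invalid (Luhn sum mod 10 = 9)


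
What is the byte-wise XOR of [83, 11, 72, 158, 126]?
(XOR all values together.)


XOR chain: 83 ^ 11 ^ 72 ^ 158 ^ 126 = 240

240


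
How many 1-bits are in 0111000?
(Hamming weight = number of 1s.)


Counting 1s in 0111000

3


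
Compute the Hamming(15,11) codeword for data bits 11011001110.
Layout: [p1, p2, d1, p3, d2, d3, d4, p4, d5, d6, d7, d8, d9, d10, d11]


Parity bits: p1=1, p2=1, p3=1, p4=0

111110101001110


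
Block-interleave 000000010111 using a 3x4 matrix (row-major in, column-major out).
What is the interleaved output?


Matrix:
  0000
  0001
  0111
Read columns: 000001001011

000001001011


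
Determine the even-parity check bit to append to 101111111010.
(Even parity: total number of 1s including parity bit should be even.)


Number of 1s in data: 9
Parity bit: 1

1


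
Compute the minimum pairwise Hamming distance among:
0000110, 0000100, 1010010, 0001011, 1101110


Comparing all pairs, minimum distance: 1
Can detect 0 errors, correct 0 errors

1


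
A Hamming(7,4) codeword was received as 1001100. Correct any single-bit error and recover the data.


Syndrome = 0: no error detected

Data: 0100 (no errors)


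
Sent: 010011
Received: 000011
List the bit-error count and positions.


XOR: 010000

1 error(s) at position(s): 1


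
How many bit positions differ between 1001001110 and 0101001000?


XOR: 1100000110
Count of 1s: 4

4


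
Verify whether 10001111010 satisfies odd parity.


Number of 1s: 6

No, parity error (6 ones)


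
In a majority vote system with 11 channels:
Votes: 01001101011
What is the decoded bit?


Ones: 6 out of 11
Threshold: 6

1 (6/11 voted 1)


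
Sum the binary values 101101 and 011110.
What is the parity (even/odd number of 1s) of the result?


101101 = 45
011110 = 30
Sum = 75 = 1001011
1s count = 4

even parity (4 ones in 1001011)


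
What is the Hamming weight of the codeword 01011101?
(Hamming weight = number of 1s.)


Counting 1s in 01011101

5


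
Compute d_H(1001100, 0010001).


XOR: 1011101
Count of 1s: 5

5


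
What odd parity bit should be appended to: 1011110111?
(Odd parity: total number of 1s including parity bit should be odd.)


Number of 1s in data: 8
Parity bit: 1

1


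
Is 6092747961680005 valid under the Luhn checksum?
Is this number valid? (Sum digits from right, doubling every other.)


Luhn sum = 57
57 mod 10 = 7

Invalid (Luhn sum mod 10 = 7)


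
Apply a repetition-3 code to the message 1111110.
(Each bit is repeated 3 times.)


Each bit -> 3 copies

111111111111111111000


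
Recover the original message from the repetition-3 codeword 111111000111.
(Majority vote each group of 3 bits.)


Groups: 111, 111, 000, 111
Majority votes: 1101

1101


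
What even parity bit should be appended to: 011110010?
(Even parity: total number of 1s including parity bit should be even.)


Number of 1s in data: 5
Parity bit: 1

1


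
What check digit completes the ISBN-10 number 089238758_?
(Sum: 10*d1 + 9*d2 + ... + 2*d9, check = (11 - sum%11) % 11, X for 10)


Weighted sum: 275
275 mod 11 = 0

Check digit: 0


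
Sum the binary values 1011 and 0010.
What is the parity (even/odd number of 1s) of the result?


1011 = 11
0010 = 2
Sum = 13 = 1101
1s count = 3

odd parity (3 ones in 1101)


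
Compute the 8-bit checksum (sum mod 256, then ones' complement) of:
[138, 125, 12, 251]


Sum = 526 mod 256 = 14
Complement = 241

241


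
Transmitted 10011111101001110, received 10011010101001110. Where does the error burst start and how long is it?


XOR: 00000101000000000

Burst at position 5, length 3


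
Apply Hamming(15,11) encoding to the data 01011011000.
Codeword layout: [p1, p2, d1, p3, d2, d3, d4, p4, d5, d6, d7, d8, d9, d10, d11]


Parity bits: p1=0, p2=0, p3=1, p4=1

000110111011000


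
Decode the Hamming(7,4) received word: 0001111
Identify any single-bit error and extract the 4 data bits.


Syndrome = 0: no error detected

Data: 0111 (no errors)


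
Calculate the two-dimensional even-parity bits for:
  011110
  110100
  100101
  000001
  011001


Row parities: 01111
Column parities: 010111

Row P: 01111, Col P: 010111, Corner: 0


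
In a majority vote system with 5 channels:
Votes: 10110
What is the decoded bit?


Ones: 3 out of 5
Threshold: 3

1 (3/5 voted 1)


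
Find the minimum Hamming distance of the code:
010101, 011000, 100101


Comparing all pairs, minimum distance: 2
Can detect 1 errors, correct 0 errors

2


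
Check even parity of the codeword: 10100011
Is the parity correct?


Number of 1s: 4

Yes, parity is correct (4 ones)


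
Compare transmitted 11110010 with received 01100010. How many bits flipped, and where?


XOR: 10010000

2 error(s) at position(s): 0, 3


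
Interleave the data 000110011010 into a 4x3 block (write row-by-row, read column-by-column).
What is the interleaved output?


Matrix:
  000
  110
  011
  010
Read columns: 010001110010

010001110010


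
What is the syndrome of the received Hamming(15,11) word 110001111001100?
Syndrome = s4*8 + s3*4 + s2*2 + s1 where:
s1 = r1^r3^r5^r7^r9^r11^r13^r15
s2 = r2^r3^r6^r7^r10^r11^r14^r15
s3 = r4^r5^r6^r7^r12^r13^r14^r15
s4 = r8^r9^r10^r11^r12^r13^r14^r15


s1=0, s2=1, s3=0, s4=0

Syndrome = 2 (error at position 2)


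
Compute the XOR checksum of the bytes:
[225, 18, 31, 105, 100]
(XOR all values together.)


XOR chain: 225 ^ 18 ^ 31 ^ 105 ^ 100 = 225

225


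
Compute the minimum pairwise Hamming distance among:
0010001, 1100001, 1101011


Comparing all pairs, minimum distance: 2
Can detect 1 errors, correct 0 errors

2


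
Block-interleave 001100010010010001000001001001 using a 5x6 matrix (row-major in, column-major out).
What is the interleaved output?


Matrix:
  001100
  010010
  010001
  000001
  001001
Read columns: 000000110010001100000100000111

000000110010001100000100000111


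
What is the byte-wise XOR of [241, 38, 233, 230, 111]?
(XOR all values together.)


XOR chain: 241 ^ 38 ^ 233 ^ 230 ^ 111 = 183

183


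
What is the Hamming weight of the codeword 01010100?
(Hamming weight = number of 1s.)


Counting 1s in 01010100

3


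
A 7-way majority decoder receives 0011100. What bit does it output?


Ones: 3 out of 7
Threshold: 4

0 (3/7 voted 1)


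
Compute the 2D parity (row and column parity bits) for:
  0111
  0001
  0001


Row parities: 111
Column parities: 0111

Row P: 111, Col P: 0111, Corner: 1


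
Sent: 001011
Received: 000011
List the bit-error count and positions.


XOR: 001000

1 error(s) at position(s): 2


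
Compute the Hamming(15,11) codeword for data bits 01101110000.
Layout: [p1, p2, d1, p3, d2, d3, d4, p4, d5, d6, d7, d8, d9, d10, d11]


Parity bits: p1=1, p2=1, p3=0, p4=1

110011011110000


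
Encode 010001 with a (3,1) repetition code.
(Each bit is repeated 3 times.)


Each bit -> 3 copies

000111000000000111


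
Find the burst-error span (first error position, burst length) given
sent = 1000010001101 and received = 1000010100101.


XOR: 0000000101000

Burst at position 7, length 3


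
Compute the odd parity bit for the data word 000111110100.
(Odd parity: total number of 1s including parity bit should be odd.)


Number of 1s in data: 6
Parity bit: 1

1


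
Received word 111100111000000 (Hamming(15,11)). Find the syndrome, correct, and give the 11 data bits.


Syndrome = 2: error at position 2

Data: 10011000000 (corrected bit 2)


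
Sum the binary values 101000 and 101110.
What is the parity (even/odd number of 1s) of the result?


101000 = 40
101110 = 46
Sum = 86 = 1010110
1s count = 4

even parity (4 ones in 1010110)


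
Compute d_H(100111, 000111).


XOR: 100000
Count of 1s: 1

1


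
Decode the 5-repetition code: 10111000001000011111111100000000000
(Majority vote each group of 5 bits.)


Groups: 10111, 00000, 10000, 11111, 11110, 00000, 00000
Majority votes: 1001100

1001100


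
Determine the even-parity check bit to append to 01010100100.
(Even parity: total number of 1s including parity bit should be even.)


Number of 1s in data: 4
Parity bit: 0

0


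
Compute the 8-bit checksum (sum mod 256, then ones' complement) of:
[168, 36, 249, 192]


Sum = 645 mod 256 = 133
Complement = 122

122


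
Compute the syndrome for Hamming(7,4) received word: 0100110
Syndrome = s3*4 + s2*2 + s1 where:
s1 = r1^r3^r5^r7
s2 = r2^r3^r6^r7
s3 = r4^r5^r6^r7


s1=1, s2=0, s3=0

Syndrome = 1 (error at position 1)


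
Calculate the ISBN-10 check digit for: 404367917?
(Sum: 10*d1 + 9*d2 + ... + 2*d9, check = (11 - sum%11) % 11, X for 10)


Weighted sum: 217
217 mod 11 = 8

Check digit: 3


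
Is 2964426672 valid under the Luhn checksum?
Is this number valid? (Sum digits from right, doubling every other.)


Luhn sum = 46
46 mod 10 = 6

Invalid (Luhn sum mod 10 = 6)


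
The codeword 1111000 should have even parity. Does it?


Number of 1s: 4

Yes, parity is correct (4 ones)


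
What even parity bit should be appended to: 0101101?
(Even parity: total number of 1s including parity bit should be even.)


Number of 1s in data: 4
Parity bit: 0

0


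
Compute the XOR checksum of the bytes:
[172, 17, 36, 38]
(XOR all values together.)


XOR chain: 172 ^ 17 ^ 36 ^ 38 = 191

191


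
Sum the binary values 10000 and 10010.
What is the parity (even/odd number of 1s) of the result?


10000 = 16
10010 = 18
Sum = 34 = 100010
1s count = 2

even parity (2 ones in 100010)


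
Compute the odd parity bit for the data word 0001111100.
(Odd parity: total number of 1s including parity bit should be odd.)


Number of 1s in data: 5
Parity bit: 0

0


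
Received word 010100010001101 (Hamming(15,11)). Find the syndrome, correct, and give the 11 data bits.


Syndrome = 0: no error detected

Data: 00000001101 (no errors)


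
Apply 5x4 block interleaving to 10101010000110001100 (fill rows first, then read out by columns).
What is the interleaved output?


Matrix:
  1010
  1010
  0001
  1000
  1100
Read columns: 11011000011100000100

11011000011100000100


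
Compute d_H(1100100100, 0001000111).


XOR: 1101100011
Count of 1s: 6

6


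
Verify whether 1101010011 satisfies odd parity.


Number of 1s: 6

No, parity error (6 ones)


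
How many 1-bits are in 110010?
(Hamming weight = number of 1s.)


Counting 1s in 110010

3


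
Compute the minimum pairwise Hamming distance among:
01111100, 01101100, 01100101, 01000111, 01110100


Comparing all pairs, minimum distance: 1
Can detect 0 errors, correct 0 errors

1


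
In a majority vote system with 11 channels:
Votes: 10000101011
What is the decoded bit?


Ones: 5 out of 11
Threshold: 6

0 (5/11 voted 1)


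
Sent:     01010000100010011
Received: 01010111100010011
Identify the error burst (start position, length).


XOR: 00000111000000000

Burst at position 5, length 3


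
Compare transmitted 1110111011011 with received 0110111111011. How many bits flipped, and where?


XOR: 1000000100000

2 error(s) at position(s): 0, 7


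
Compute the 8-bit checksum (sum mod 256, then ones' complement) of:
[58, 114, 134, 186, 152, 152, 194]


Sum = 990 mod 256 = 222
Complement = 33

33


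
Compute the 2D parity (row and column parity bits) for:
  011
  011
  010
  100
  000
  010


Row parities: 001101
Column parities: 100

Row P: 001101, Col P: 100, Corner: 1


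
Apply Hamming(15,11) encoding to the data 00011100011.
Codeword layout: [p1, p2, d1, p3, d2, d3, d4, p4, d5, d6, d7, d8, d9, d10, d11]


Parity bits: p1=1, p2=0, p3=1, p4=0

100100101100011


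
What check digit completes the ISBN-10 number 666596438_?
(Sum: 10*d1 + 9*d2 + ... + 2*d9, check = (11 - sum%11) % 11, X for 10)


Weighted sum: 322
322 mod 11 = 3

Check digit: 8


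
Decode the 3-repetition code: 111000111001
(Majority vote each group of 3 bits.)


Groups: 111, 000, 111, 001
Majority votes: 1010

1010


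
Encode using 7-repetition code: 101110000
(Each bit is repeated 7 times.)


Each bit -> 7 copies

111111100000001111111111111111111110000000000000000000000000000


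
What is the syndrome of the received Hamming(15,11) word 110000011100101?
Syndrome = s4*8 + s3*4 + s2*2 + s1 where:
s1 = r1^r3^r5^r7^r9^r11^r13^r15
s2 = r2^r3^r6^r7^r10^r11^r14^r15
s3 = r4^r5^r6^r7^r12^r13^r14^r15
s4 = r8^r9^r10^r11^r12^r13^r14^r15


s1=0, s2=1, s3=0, s4=1

Syndrome = 10 (error at position 10)


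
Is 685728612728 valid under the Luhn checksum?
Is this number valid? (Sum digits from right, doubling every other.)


Luhn sum = 58
58 mod 10 = 8

Invalid (Luhn sum mod 10 = 8)


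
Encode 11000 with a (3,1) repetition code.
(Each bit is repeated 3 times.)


Each bit -> 3 copies

111111000000000


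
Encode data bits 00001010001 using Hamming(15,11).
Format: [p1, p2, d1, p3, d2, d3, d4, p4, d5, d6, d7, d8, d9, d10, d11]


Parity bits: p1=1, p2=0, p3=1, p4=1

100100011010001


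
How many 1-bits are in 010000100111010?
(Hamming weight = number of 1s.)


Counting 1s in 010000100111010

6


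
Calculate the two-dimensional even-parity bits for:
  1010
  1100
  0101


Row parities: 000
Column parities: 0011

Row P: 000, Col P: 0011, Corner: 0


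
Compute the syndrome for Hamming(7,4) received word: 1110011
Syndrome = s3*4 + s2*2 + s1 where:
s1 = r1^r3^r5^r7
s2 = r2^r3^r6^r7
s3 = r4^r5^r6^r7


s1=1, s2=0, s3=0

Syndrome = 1 (error at position 1)


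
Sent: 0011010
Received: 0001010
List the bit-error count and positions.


XOR: 0010000

1 error(s) at position(s): 2


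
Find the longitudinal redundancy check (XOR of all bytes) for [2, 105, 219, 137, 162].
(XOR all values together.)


XOR chain: 2 ^ 105 ^ 219 ^ 137 ^ 162 = 155

155


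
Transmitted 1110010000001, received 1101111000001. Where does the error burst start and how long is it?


XOR: 0011101000000

Burst at position 2, length 5


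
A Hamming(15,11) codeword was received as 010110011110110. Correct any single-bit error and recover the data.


Syndrome = 0: no error detected

Data: 01001110110 (no errors)


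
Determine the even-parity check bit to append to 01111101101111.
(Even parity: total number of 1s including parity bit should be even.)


Number of 1s in data: 11
Parity bit: 1

1


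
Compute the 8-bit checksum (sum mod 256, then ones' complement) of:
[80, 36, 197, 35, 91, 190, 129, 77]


Sum = 835 mod 256 = 67
Complement = 188

188


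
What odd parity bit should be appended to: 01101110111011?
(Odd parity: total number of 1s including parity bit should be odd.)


Number of 1s in data: 10
Parity bit: 1

1


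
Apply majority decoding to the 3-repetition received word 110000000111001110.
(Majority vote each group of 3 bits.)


Groups: 110, 000, 000, 111, 001, 110
Majority votes: 100101

100101


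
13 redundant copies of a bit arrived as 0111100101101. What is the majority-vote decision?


Ones: 8 out of 13
Threshold: 7

1 (8/13 voted 1)


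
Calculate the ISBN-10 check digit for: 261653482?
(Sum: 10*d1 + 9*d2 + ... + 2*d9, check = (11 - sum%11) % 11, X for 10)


Weighted sum: 213
213 mod 11 = 4

Check digit: 7


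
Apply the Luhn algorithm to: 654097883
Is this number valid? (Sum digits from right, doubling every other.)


Luhn sum = 43
43 mod 10 = 3

Invalid (Luhn sum mod 10 = 3)


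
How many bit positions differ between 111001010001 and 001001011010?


XOR: 110000001011
Count of 1s: 5

5


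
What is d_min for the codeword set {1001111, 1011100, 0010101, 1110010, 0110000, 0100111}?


Comparing all pairs, minimum distance: 2
Can detect 1 errors, correct 0 errors

2


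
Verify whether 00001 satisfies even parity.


Number of 1s: 1

No, parity error (1 ones)


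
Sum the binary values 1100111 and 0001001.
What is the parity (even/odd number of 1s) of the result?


1100111 = 103
0001001 = 9
Sum = 112 = 1110000
1s count = 3

odd parity (3 ones in 1110000)


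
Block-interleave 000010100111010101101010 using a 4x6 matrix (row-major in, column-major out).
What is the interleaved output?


Matrix:
  000010
  100111
  010101
  101010
Read columns: 010100100001011011010110

010100100001011011010110


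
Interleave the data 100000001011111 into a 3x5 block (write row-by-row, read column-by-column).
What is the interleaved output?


Matrix:
  10000
  00010
  11111
Read columns: 101001001011001

101001001011001


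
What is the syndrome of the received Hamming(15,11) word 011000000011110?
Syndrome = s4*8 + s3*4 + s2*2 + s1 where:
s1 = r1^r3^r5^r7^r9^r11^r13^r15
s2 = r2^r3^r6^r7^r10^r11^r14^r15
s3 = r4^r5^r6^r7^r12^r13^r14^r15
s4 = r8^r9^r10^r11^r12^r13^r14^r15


s1=1, s2=0, s3=1, s4=0

Syndrome = 5 (error at position 5)


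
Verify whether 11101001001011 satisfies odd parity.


Number of 1s: 8

No, parity error (8 ones)


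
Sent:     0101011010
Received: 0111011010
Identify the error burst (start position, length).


XOR: 0010000000

Burst at position 2, length 1


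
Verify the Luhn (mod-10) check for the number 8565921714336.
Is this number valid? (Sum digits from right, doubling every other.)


Luhn sum = 59
59 mod 10 = 9

Invalid (Luhn sum mod 10 = 9)


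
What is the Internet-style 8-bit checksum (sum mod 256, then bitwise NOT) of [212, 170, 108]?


Sum = 490 mod 256 = 234
Complement = 21

21


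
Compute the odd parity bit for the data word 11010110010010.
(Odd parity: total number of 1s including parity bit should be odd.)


Number of 1s in data: 7
Parity bit: 0

0


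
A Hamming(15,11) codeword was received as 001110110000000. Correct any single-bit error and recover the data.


Syndrome = 13: error at position 13

Data: 11010000100 (corrected bit 13)


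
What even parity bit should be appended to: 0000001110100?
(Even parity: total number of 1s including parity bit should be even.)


Number of 1s in data: 4
Parity bit: 0

0


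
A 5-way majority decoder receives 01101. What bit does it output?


Ones: 3 out of 5
Threshold: 3

1 (3/5 voted 1)


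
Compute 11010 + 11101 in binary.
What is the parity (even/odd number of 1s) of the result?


11010 = 26
11101 = 29
Sum = 55 = 110111
1s count = 5

odd parity (5 ones in 110111)


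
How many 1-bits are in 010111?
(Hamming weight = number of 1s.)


Counting 1s in 010111

4


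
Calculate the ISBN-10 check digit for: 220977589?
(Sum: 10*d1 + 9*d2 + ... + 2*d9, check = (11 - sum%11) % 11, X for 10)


Weighted sum: 240
240 mod 11 = 9

Check digit: 2


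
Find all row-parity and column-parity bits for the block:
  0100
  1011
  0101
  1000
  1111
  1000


Row parities: 110101
Column parities: 0101

Row P: 110101, Col P: 0101, Corner: 0


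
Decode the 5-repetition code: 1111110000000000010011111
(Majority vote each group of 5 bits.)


Groups: 11111, 10000, 00000, 00100, 11111
Majority votes: 10001

10001


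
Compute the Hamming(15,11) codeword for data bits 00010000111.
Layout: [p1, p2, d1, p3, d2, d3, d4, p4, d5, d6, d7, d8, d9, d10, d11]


Parity bits: p1=1, p2=1, p3=0, p4=1

110000110000111


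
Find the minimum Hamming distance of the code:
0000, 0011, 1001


Comparing all pairs, minimum distance: 2
Can detect 1 errors, correct 0 errors

2


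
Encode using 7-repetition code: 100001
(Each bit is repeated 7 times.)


Each bit -> 7 copies

111111100000000000000000000000000001111111


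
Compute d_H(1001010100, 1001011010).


XOR: 0000001110
Count of 1s: 3

3


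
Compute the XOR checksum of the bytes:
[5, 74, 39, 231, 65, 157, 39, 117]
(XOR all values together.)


XOR chain: 5 ^ 74 ^ 39 ^ 231 ^ 65 ^ 157 ^ 39 ^ 117 = 1

1


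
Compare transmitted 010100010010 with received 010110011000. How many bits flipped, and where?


XOR: 000010001010

3 error(s) at position(s): 4, 8, 10


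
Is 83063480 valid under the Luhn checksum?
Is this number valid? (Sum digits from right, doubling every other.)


Luhn sum = 33
33 mod 10 = 3

Invalid (Luhn sum mod 10 = 3)


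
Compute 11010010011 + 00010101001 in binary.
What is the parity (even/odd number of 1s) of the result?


11010010011 = 1683
00010101001 = 169
Sum = 1852 = 11100111100
1s count = 7

odd parity (7 ones in 11100111100)


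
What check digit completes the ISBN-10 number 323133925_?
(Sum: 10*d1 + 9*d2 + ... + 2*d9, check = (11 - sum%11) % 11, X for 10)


Weighted sum: 164
164 mod 11 = 10

Check digit: 1


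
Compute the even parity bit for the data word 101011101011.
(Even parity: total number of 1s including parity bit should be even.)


Number of 1s in data: 8
Parity bit: 0

0


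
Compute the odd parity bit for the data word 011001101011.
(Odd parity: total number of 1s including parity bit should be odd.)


Number of 1s in data: 7
Parity bit: 0

0


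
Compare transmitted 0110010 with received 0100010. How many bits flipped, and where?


XOR: 0010000

1 error(s) at position(s): 2


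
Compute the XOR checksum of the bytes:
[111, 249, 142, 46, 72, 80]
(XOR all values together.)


XOR chain: 111 ^ 249 ^ 142 ^ 46 ^ 72 ^ 80 = 46

46


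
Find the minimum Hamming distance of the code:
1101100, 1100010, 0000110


Comparing all pairs, minimum distance: 3
Can detect 2 errors, correct 1 errors

3


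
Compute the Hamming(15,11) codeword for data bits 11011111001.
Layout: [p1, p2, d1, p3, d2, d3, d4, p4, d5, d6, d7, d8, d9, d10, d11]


Parity bits: p1=0, p2=1, p3=0, p4=1

011010111111001


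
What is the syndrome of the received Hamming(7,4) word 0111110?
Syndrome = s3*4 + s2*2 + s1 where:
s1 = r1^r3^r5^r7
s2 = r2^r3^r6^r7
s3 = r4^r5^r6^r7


s1=0, s2=1, s3=1

Syndrome = 6 (error at position 6)


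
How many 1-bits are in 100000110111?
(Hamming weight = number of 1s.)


Counting 1s in 100000110111

6


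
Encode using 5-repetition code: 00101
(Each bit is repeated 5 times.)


Each bit -> 5 copies

0000000000111110000011111


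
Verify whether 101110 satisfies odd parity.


Number of 1s: 4

No, parity error (4 ones)


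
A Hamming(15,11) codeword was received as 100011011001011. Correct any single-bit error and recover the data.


Syndrome = 14: error at position 14

Data: 01101001001 (corrected bit 14)


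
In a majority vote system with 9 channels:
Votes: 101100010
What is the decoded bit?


Ones: 4 out of 9
Threshold: 5

0 (4/9 voted 1)


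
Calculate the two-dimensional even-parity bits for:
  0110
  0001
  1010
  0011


Row parities: 0100
Column parities: 1110

Row P: 0100, Col P: 1110, Corner: 1


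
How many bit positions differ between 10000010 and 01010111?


XOR: 11010101
Count of 1s: 5

5


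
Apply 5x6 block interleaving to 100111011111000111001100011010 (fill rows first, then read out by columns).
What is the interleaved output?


Matrix:
  100111
  011111
  000111
  001100
  011010
Read columns: 100000100101011111101110111100

100000100101011111101110111100


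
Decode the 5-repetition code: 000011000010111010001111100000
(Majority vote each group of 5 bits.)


Groups: 00001, 10000, 10111, 01000, 11111, 00000
Majority votes: 001010

001010


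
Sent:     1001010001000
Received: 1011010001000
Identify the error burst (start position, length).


XOR: 0010000000000

Burst at position 2, length 1


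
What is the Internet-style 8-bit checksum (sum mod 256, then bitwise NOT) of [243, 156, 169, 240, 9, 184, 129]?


Sum = 1130 mod 256 = 106
Complement = 149

149


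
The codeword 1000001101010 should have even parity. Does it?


Number of 1s: 5

No, parity error (5 ones)


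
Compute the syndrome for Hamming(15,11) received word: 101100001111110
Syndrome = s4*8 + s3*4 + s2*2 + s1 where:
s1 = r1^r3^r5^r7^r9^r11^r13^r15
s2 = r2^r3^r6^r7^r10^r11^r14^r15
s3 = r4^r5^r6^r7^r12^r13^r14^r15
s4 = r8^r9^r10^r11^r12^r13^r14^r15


s1=1, s2=0, s3=0, s4=0

Syndrome = 1 (error at position 1)


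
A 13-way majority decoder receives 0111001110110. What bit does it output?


Ones: 8 out of 13
Threshold: 7

1 (8/13 voted 1)


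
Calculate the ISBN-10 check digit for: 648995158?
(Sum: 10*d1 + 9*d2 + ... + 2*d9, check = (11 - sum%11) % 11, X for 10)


Weighted sum: 337
337 mod 11 = 7

Check digit: 4


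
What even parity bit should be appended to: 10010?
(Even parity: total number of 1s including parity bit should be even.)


Number of 1s in data: 2
Parity bit: 0

0


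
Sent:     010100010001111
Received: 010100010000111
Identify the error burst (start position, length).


XOR: 000000000001000

Burst at position 11, length 1


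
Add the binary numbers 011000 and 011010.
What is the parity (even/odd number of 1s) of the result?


011000 = 24
011010 = 26
Sum = 50 = 110010
1s count = 3

odd parity (3 ones in 110010)


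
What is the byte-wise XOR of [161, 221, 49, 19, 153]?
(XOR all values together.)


XOR chain: 161 ^ 221 ^ 49 ^ 19 ^ 153 = 199

199


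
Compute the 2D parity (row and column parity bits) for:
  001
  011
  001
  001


Row parities: 1011
Column parities: 010

Row P: 1011, Col P: 010, Corner: 1


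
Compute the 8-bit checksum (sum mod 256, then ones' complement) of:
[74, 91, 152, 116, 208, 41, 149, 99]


Sum = 930 mod 256 = 162
Complement = 93

93


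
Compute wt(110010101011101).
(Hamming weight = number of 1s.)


Counting 1s in 110010101011101

9


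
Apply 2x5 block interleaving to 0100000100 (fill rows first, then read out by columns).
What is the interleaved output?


Matrix:
  01000
  00100
Read columns: 0010010000

0010010000


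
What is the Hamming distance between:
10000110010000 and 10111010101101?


XOR: 00111100111101
Count of 1s: 9

9


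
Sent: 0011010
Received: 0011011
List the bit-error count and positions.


XOR: 0000001

1 error(s) at position(s): 6


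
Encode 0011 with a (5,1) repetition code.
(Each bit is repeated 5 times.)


Each bit -> 5 copies

00000000001111111111


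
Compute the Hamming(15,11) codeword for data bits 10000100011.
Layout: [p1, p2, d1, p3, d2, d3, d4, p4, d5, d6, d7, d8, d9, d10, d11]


Parity bits: p1=0, p2=0, p3=0, p4=1

001000010100011
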